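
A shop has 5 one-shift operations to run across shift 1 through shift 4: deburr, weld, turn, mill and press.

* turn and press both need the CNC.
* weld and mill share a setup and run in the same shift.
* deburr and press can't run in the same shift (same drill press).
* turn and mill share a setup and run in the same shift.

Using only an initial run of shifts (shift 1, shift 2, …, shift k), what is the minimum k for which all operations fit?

Could 1 shift be enough, i.e. nothing placed later than shift 1? No: press can't share with turn (shift 1) → nothing is left.
So 1 shift is not enough.
2 works (last occupied shift: shift 2): for example deburr -> shift 1; mill -> shift 1; weld -> shift 1; turn -> shift 1; press -> shift 2.

2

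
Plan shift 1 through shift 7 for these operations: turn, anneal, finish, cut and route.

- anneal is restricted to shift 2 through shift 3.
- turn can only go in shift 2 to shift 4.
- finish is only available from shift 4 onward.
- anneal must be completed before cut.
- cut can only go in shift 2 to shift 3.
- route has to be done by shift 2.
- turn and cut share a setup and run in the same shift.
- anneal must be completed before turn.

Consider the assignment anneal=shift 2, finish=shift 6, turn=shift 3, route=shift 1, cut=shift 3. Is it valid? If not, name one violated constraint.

route has to be done by shift 2 — holds.
turn can only go in shift 2 to shift 4 — holds.
anneal must be completed before cut — holds.
turn and cut share a setup and run in the same shift — holds.
cut can only go in shift 2 to shift 3 — holds.
anneal is restricted to shift 2 through shift 3 — holds.
finish is only available from shift 4 onward — holds.
anneal must be completed before turn — holds.

Valid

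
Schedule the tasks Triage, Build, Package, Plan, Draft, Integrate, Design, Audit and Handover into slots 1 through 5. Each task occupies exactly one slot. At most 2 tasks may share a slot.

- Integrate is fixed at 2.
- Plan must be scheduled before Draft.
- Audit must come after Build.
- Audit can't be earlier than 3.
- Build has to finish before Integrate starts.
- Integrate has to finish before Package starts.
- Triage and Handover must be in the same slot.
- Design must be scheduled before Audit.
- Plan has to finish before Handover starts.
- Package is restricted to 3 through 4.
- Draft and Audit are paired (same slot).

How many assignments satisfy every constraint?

Splitting on Triage: it can be 3 (4), 4 (6), 5 (8). Listing each branch's schedules as (Build, Package, Plan, Draft, Integrate, Design, Audit, Handover):
Triage=3: (1,4,1,5,2,2,5,3) (1,4,1,5,2,4,5,3) (1,4,2,5,2,1,5,3) (1,4,2,5,2,4,5,3) — 4.
Triage=4: (1,3,1,5,2,2,5,4) (1,3,1,5,2,3,5,4) (1,3,2,5,2,1,5,4) (1,3,2,5,2,3,5,4) (1,3,3,5,2,1,5,4) (1,3,3,5,2,2,5,4) — 6.
Triage=5: (1,3,1,4,2,2,4,5) (1,3,1,4,2,3,4,5) (1,3,2,4,2,1,4,5) (1,3,2,4,2,3,4,5) (1,3,3,4,2,1,4,5) (1,3,3,4,2,2,4,5) (1,4,1,3,2,2,3,5) (1,4,2,3,2,1,3,5) — 8.
Summing: 4 + 6 + 8 = 18.

18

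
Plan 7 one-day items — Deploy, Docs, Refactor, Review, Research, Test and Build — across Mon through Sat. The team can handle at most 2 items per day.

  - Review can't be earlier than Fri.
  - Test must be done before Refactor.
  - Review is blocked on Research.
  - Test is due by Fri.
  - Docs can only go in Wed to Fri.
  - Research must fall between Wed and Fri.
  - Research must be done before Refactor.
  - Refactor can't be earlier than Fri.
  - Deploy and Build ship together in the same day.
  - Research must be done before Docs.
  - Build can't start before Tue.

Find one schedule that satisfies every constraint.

Build -> Tue, Review -> Fri, Test -> Mon, Research -> Wed, Deploy -> Tue, Refactor -> Fri, Docs -> Thu

Checking: Test(Mon) before Refactor(Fri); Research(Wed) before Refactor(Fri); Research(Wed) before Review(Fri); Research(Wed) before Docs(Thu); Deploy = Build = Tue; Review=Fri in [Fri,Sat]; Docs=Thu in [Wed,Fri]; Refactor=Fri in [Fri,Sat]; Research=Wed in [Wed,Fri]; Build=Tue in [Tue,Sat]; Test=Mon in [Mon,Fri]; max 2 per day (cap 2).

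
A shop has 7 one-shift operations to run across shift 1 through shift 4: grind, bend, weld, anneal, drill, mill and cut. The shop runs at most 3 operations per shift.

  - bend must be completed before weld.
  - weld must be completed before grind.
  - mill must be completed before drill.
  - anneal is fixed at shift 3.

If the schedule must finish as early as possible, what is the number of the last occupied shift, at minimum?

shift 3

The precedence chain requires at least 3 distinct shifts.
With at most 3 per shift and 7 operations, at least 3 shifts are needed.
3 works (last occupied shift: shift 3): for example weld -> shift 2; mill -> shift 1; anneal -> shift 3; drill -> shift 2; cut -> shift 1; grind -> shift 3; bend -> shift 1.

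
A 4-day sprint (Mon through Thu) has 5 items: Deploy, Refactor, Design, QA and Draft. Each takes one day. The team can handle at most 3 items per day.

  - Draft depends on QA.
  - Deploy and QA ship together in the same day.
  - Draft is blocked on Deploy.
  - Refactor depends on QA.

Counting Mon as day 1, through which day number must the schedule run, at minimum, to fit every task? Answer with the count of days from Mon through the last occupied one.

2 days

The precedence chain requires at least 2 distinct days.
With at most 3 per day and 5 tasks, at least 2 days are needed.
2 works (last occupied day: Tue): for example QA in Mon, Deploy in Mon, Draft in Tue, Design in Mon, Refactor in Tue.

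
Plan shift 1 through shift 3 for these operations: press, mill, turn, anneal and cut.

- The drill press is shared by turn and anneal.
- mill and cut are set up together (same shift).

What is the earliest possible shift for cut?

shift 1

cut at shift 1 is achievable: mill in shift 1, anneal in shift 2, cut in shift 1, press in shift 1, turn in shift 1.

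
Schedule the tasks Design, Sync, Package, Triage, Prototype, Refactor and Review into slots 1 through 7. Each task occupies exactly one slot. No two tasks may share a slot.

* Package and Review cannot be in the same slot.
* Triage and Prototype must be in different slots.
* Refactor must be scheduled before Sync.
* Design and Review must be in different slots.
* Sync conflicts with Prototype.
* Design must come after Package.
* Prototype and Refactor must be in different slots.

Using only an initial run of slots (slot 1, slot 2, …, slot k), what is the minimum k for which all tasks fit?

The precedence chain requires at least 2 distinct slots.
With at most 1 per slot and 7 tasks, at least 7 slots are needed.
7 works (last occupied slot: 7): for example Review=7; Refactor=3; Sync=4; Package=1; Triage=5; Design=2; Prototype=6.

7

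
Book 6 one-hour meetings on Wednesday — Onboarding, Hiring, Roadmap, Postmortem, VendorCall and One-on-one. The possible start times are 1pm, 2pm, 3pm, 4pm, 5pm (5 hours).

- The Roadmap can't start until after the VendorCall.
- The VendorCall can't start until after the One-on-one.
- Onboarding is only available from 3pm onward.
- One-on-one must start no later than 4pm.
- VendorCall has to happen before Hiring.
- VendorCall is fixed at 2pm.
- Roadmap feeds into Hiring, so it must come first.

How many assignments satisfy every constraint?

Splitting on Onboarding: it can be 3pm (15), 4pm (15), 5pm (15). Listing each branch's schedules as (Hiring, Roadmap, Postmortem, VendorCall, One-on-one):
Onboarding=3pm: (4pm,3pm,1pm,2pm,1pm) (4pm,3pm,2pm,2pm,1pm) (4pm,3pm,3pm,2pm,1pm) (4pm,3pm,4pm,2pm,1pm) (4pm,3pm,5pm,2pm,1pm) (5pm,3pm,1pm,2pm,1pm) (5pm,3pm,2pm,2pm,1pm) (5pm,3pm,3pm,2pm,1pm) (5pm,3pm,4pm,2pm,1pm) (5pm,3pm,5pm,2pm,1pm) (5pm,4pm,1pm,2pm,1pm) (5pm,4pm,2pm,2pm,1pm) (5pm,4pm,3pm,2pm,1pm) (5pm,4pm,4pm,2pm,1pm) (5pm,4pm,5pm,2pm,1pm) — 15.
Onboarding=4pm: (4pm,3pm,1pm,2pm,1pm) (4pm,3pm,2pm,2pm,1pm) (4pm,3pm,3pm,2pm,1pm) (4pm,3pm,4pm,2pm,1pm) (4pm,3pm,5pm,2pm,1pm) (5pm,3pm,1pm,2pm,1pm) (5pm,3pm,2pm,2pm,1pm) (5pm,3pm,3pm,2pm,1pm) (5pm,3pm,4pm,2pm,1pm) (5pm,3pm,5pm,2pm,1pm) (5pm,4pm,1pm,2pm,1pm) (5pm,4pm,2pm,2pm,1pm) (5pm,4pm,3pm,2pm,1pm) (5pm,4pm,4pm,2pm,1pm) (5pm,4pm,5pm,2pm,1pm) — 15.
Onboarding=5pm: (4pm,3pm,1pm,2pm,1pm) (4pm,3pm,2pm,2pm,1pm) (4pm,3pm,3pm,2pm,1pm) (4pm,3pm,4pm,2pm,1pm) (4pm,3pm,5pm,2pm,1pm) (5pm,3pm,1pm,2pm,1pm) (5pm,3pm,2pm,2pm,1pm) (5pm,3pm,3pm,2pm,1pm) (5pm,3pm,4pm,2pm,1pm) (5pm,3pm,5pm,2pm,1pm) (5pm,4pm,1pm,2pm,1pm) (5pm,4pm,2pm,2pm,1pm) (5pm,4pm,3pm,2pm,1pm) (5pm,4pm,4pm,2pm,1pm) (5pm,4pm,5pm,2pm,1pm) — 15.
Summing: 15 + 15 + 15 = 45.

45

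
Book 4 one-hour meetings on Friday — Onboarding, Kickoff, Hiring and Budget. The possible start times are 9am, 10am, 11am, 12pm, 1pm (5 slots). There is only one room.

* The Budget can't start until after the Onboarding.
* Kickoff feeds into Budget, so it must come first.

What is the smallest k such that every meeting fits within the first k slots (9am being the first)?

4

The precedence chain requires at least 2 distinct slots.
With at most 1 per slot and 4 meetings, at least 4 slots are needed.
4 works (last occupied slot: 12pm): for example Budget=11am; Onboarding=9am; Hiring=12pm; Kickoff=10am.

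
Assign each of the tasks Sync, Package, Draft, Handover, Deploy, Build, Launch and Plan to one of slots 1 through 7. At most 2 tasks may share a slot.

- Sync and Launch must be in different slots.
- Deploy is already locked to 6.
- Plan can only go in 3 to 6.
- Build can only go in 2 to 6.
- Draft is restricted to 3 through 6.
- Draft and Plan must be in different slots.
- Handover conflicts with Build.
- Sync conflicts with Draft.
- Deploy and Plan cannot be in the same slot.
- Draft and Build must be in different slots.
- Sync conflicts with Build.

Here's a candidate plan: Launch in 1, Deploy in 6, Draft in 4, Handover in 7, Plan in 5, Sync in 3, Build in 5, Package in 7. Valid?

Plan can only go in 3 to 6 — holds.
Sync conflicts with Build — holds.
Sync conflicts with Draft — holds.
Draft is restricted to 3 through 6 — holds.
Deploy is already locked to 6 — holds.
Handover conflicts with Build — holds.
Draft and Build must be in different slots — holds.
At most 2 tasks may share a slot — holds.
Build can only go in 2 to 6 — holds.
Deploy and Plan cannot be in the same slot — holds.
Draft and Plan must be in different slots — holds.
Sync and Launch must be in different slots — holds.

Yes, all constraints hold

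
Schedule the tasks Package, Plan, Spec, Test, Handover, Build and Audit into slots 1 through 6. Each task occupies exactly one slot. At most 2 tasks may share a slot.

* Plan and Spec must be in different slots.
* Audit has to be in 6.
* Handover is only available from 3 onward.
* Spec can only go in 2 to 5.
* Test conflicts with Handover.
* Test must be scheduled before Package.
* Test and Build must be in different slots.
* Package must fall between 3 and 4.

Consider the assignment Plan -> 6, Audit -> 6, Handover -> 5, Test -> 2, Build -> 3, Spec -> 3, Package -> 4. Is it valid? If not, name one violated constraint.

Plan and Spec must be in different slots — holds.
Spec can only go in 2 to 5 — holds.
Test must be scheduled before Package — holds.
At most 2 tasks may share a slot — holds.
Handover is only available from 3 onward — holds.
Test conflicts with Handover — holds.
Audit has to be in 6 — holds.
Test and Build must be in different slots — holds.
Package must fall between 3 and 4 — holds.

Yes, all constraints hold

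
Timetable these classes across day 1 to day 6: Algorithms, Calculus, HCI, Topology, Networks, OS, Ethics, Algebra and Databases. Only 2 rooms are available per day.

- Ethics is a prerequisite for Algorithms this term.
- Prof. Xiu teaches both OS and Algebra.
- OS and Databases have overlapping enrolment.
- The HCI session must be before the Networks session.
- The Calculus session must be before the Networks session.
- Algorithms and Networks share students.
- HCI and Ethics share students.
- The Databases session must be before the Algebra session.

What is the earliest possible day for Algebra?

day 2

Precedence pushes Algebra to at least day 2.
Algebra at day 2 is achievable: Ethics in day 3, Algebra in day 2, OS in day 5, Topology in day 4, Databases in day 1, HCI in day 2, Networks in day 3, Algorithms in day 4, Calculus in day 1.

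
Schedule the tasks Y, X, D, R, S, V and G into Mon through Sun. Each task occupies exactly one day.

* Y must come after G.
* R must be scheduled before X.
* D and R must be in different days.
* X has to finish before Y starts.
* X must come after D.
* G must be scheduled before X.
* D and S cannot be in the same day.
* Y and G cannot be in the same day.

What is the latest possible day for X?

Precedence pushes X to at least Tue; downstream work caps X at Sat.
X at Sat is achievable: R in Tue; D in Mon; G in Mon; S in Tue; Y in Sun; V in Mon; X in Sat.

Sat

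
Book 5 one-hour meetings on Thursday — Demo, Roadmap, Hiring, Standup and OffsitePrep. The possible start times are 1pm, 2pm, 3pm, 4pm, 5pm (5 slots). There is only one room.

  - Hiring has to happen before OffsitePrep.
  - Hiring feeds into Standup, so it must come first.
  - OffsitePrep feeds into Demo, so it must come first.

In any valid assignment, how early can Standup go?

Precedence pushes Standup to at least 2pm.
Standup at 2pm is achievable: Roadmap=5pm; Demo=4pm; Standup=2pm; Hiring=1pm; OffsitePrep=3pm.

2pm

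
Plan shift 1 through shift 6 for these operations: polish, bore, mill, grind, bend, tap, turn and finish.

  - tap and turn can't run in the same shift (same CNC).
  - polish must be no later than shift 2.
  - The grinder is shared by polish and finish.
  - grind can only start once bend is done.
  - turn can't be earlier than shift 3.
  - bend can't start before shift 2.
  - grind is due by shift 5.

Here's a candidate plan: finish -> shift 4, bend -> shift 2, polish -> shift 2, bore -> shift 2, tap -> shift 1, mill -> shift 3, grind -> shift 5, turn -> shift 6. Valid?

Valid

grind can only start once bend is done — holds.
polish must be no later than shift 2 — holds.
grind is due by shift 5 — holds.
turn can't be earlier than shift 3 — holds.
The grinder is shared by polish and finish — holds.
bend can't start before shift 2 — holds.
tap and turn can't run in the same shift (same CNC) — holds.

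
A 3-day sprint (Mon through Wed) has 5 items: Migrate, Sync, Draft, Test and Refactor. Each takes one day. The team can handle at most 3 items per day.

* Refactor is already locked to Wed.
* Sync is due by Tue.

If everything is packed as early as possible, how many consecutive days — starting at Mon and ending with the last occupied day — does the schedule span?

With at most 3 per day and 5 tasks, at least 2 days are needed.
Refactor can't be placed before Wed — that is day 3 counting from Mon — so the schedule must run through at least 3 days.
3 works (last occupied day: Wed): for example Draft=Mon, Test=Tue, Refactor=Wed, Sync=Mon, Migrate=Mon.

3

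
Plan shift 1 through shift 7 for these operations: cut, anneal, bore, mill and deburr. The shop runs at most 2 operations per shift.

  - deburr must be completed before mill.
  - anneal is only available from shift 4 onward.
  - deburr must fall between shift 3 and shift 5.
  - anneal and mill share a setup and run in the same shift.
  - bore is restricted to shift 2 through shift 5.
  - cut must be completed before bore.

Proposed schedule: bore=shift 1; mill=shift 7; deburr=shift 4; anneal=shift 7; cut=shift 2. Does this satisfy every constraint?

No — it violates: bore is restricted to shift 2 through shift 5

deburr must be completed before mill — holds.
anneal and mill share a setup and run in the same shift — holds.
anneal is only available from shift 4 onward — holds.
The shop runs at most 2 operations per shift — holds.
deburr must fall between shift 3 and shift 5 — holds.
bore is restricted to shift 2 through shift 5 — violated.
cut must be completed before bore — violated.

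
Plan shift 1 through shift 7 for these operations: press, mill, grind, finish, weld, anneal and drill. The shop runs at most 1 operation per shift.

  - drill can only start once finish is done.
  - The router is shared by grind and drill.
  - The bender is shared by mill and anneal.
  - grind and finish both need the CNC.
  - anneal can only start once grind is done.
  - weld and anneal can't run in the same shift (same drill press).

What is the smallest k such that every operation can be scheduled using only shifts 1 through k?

7 shifts

The precedence chain requires at least 2 distinct shifts.
With at most 1 per shift and 7 operations, at least 7 shifts are needed.
7 works (last occupied shift: shift 7): for example anneal -> shift 3; mill -> shift 6; weld -> shift 7; grind -> shift 1; drill -> shift 4; press -> shift 5; finish -> shift 2.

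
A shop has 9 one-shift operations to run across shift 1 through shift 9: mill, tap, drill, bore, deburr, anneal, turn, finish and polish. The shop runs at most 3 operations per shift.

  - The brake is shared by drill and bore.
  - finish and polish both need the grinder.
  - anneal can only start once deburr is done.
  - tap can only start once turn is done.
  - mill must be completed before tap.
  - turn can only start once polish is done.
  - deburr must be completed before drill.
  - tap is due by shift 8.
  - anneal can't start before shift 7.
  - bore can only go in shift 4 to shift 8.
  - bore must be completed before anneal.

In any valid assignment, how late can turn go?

Precedence pushes turn to at least shift 2; downstream work caps turn at shift 7.
turn at shift 7 is achievable: drill in shift 2; finish in shift 2; mill in shift 1; anneal in shift 7; tap in shift 8; polish in shift 1; deburr in shift 1; turn in shift 7; bore in shift 4.

shift 7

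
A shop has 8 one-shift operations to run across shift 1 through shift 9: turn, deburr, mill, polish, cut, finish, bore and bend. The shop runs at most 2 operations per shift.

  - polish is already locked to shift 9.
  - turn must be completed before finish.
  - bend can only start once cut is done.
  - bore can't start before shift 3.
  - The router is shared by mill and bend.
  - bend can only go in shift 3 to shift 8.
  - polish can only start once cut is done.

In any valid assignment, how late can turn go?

Downstream work caps turn at shift 8.
turn at shift 8 is achievable: turn -> shift 8; deburr -> shift 1; cut -> shift 1; finish -> shift 9; mill -> shift 2; bend -> shift 3; bore -> shift 3; polish -> shift 9.

shift 8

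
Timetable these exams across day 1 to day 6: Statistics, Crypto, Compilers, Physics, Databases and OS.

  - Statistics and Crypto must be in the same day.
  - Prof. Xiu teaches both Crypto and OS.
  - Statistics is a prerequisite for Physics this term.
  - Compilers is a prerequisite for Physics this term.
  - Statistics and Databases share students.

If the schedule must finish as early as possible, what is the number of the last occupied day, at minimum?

The precedence chain requires at least 2 distinct days.
2 works (last occupied day: day 2): for example Compilers=day 1, Statistics=day 1, Databases=day 2, OS=day 2, Physics=day 2, Crypto=day 1.

2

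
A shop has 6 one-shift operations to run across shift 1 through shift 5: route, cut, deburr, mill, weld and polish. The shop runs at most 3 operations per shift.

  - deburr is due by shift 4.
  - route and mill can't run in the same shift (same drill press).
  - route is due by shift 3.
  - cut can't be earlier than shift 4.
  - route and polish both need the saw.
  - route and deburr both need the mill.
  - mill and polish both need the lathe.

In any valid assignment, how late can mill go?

mill at shift 5 is achievable: cut -> shift 4, mill -> shift 5, polish -> shift 2, deburr -> shift 2, route -> shift 1, weld -> shift 1.

shift 5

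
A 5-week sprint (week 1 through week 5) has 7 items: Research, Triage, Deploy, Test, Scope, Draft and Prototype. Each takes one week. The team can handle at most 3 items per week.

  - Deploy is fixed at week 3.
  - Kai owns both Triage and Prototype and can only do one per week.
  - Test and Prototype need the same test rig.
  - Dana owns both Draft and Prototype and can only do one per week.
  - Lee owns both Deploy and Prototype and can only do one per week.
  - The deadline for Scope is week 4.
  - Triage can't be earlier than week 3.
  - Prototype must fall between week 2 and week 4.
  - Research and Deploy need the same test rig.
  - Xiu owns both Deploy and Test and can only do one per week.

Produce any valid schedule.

Prototype=week 2; Scope=week 1; Test=week 1; Draft=week 3; Triage=week 3; Deploy=week 3; Research=week 1

Checking: Triage(week 3) != Prototype(week 2); Research(week 1) != Deploy(week 3); Draft(week 3) != Prototype(week 2); Test(week 1) != Prototype(week 2); Deploy(week 3) != Prototype(week 2); Deploy(week 3) != Test(week 1); Prototype=week 2 in [week 2,week 4]; Scope=week 1 in [week 1,week 4]; Deploy=week 3 in [week 3,week 3]; Triage=week 3 in [week 3,week 5]; max 3 per week (cap 3).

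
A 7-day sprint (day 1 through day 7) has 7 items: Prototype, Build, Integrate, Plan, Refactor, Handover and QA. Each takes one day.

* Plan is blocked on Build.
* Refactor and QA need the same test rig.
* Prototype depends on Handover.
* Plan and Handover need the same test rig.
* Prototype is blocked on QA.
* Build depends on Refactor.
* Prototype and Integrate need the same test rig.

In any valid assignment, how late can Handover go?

day 6

Downstream work caps Handover at day 6.
Handover at day 6 is achievable: QA -> day 2, Integrate -> day 1, Handover -> day 6, Refactor -> day 1, Plan -> day 3, Prototype -> day 7, Build -> day 2.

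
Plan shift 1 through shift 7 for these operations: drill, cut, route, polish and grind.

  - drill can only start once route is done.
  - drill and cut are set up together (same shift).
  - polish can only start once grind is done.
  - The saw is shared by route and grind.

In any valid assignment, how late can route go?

Downstream work caps route at shift 6.
route at shift 6 is achievable: drill in shift 7; grind in shift 1; polish in shift 2; route in shift 6; cut in shift 7.

shift 6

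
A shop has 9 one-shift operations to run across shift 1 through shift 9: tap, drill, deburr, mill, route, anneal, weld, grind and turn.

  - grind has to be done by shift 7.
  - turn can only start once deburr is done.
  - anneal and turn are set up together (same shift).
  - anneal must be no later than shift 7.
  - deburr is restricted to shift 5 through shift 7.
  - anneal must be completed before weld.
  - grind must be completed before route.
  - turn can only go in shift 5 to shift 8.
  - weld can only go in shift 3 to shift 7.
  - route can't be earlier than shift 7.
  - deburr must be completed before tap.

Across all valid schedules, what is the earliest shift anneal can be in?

shift 6

Anneal must be in the same shift as turn, which can't be before shift 6, so anneal is at least shift 6; anneal's own window allows nothing later than shift 7; downstream work caps anneal at shift 6.
anneal at shift 6 is achievable: turn -> shift 6; tap -> shift 6; anneal -> shift 6; grind -> shift 1; weld -> shift 7; deburr -> shift 5; drill -> shift 1; route -> shift 7; mill -> shift 1.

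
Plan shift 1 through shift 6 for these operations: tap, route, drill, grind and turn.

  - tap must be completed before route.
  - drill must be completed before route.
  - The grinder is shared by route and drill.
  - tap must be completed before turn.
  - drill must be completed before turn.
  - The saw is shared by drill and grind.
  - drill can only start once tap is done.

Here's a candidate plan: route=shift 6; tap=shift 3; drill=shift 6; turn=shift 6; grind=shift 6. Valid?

drill must be completed before route — violated.
tap must be completed before route — holds.
drill must be completed before turn — violated.
The grinder is shared by route and drill — violated.
The saw is shared by drill and grind — violated.
tap must be completed before turn — holds.
drill can only start once tap is done — holds.

No. The grinder is shared by route and drill is not satisfied.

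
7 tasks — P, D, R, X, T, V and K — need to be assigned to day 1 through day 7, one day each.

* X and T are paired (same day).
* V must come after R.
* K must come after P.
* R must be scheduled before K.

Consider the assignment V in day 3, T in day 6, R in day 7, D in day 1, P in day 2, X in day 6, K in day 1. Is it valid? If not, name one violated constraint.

K must come after P — violated.
X and T are paired (same day) — holds.
V must come after R — violated.
R must be scheduled before K — violated.

No — it violates: R must be scheduled before K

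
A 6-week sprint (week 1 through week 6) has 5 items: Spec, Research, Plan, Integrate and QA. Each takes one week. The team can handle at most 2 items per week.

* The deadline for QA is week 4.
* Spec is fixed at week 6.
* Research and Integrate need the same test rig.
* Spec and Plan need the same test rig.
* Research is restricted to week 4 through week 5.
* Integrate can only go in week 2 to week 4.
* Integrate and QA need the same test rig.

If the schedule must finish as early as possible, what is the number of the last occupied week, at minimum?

With at most 2 per week and 5 work items, at least 3 weeks are needed.
Spec can't be placed before week 6, so the schedule must run through at least week 6.
6 works (last occupied week: week 6): for example Spec=week 6, QA=week 1, Integrate=week 2, Plan=week 1, Research=week 4.

week 6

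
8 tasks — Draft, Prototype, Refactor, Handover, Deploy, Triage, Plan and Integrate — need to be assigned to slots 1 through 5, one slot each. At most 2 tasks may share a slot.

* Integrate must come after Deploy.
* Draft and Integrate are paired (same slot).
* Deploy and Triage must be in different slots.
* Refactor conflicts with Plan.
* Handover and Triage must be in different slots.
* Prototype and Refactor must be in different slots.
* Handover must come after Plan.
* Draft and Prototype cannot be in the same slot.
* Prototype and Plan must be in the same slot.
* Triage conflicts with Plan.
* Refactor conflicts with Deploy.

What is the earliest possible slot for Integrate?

2

Precedence pushes Integrate to at least 2.
Integrate at 2 is achievable: Refactor -> 4, Handover -> 4, Deploy -> 1, Triage -> 5, Prototype -> 3, Draft -> 2, Plan -> 3, Integrate -> 2.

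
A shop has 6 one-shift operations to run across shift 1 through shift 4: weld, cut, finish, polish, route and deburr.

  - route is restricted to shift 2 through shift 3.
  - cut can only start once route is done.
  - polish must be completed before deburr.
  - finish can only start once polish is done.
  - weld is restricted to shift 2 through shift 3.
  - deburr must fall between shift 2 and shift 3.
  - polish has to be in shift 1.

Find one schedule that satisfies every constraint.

polish=shift 1, weld=shift 2, route=shift 2, finish=shift 2, deburr=shift 2, cut=shift 3

Checking: polish(shift 1) before finish(shift 2); polish(shift 1) before deburr(shift 2); route(shift 2) before cut(shift 3); polish=shift 1 in [shift 1,shift 1]; deburr=shift 2 in [shift 2,shift 3]; weld=shift 2 in [shift 2,shift 3]; route=shift 2 in [shift 2,shift 3].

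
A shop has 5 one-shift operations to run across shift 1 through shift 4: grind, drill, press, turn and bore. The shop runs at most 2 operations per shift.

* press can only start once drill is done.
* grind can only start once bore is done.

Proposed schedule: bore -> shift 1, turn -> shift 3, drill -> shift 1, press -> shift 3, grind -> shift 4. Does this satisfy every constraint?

Valid

press can only start once drill is done — holds.
grind can only start once bore is done — holds.
The shop runs at most 2 operations per shift — holds.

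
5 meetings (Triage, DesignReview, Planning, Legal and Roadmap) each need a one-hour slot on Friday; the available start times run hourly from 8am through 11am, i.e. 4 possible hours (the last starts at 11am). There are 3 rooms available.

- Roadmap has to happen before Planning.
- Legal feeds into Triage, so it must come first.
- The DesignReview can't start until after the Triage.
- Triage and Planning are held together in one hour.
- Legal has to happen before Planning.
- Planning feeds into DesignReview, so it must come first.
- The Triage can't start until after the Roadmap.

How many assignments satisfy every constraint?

Splitting on Triage: it can be 9am (2), 10am (4). Listing each branch's schedules as (DesignReview, Planning, Legal, Roadmap):
Triage=9am: (10am,9am,8am,8am) (11am,9am,8am,8am) — 2.
Triage=10am: (11am,10am,8am,8am) (11am,10am,8am,9am) (11am,10am,9am,8am) (11am,10am,9am,9am) — 4.
Summing: 2 + 4 = 6.

6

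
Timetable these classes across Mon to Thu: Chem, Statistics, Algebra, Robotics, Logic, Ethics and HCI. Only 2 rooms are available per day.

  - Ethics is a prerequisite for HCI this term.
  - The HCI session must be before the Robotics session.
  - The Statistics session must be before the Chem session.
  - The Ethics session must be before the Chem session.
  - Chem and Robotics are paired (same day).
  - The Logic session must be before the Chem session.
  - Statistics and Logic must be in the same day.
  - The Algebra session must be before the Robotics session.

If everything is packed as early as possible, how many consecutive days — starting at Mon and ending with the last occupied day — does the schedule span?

4 days

The precedence chain requires at least 3 distinct days.
With at most 2 per day and 7 classes, at least 4 days are needed.
4 works (last occupied day: Thu): for example Ethics -> Mon; Chem -> Thu; Logic -> Wed; Robotics -> Thu; HCI -> Tue; Statistics -> Wed; Algebra -> Mon.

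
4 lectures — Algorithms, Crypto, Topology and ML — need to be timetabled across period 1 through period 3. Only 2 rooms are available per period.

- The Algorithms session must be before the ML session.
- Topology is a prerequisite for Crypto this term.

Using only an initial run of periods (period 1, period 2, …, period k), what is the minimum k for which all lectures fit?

The precedence chain requires at least 2 distinct periods.
With at most 2 per period and 4 lectures, at least 2 periods are needed.
2 works (last occupied period: period 2): for example Algorithms in period 1; Topology in period 1; ML in period 2; Crypto in period 2.

2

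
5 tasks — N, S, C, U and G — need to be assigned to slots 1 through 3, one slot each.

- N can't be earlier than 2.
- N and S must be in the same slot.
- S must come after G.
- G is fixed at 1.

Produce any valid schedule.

N in 2, C in 1, G in 1, U in 1, S in 2

Checking: G(1) before S(2); N = S = 2; G=1 in [1,1]; N=2 in [2,3].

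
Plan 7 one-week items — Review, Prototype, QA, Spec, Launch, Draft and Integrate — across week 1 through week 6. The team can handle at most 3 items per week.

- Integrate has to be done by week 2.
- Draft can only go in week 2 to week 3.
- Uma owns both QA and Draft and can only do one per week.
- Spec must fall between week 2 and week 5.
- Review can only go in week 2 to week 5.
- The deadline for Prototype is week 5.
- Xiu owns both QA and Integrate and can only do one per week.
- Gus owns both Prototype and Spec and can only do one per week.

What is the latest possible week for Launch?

week 6

Launch at week 6 is achievable: Prototype -> week 1, Launch -> week 6, QA -> week 3, Integrate -> week 1, Review -> week 2, Draft -> week 2, Spec -> week 2.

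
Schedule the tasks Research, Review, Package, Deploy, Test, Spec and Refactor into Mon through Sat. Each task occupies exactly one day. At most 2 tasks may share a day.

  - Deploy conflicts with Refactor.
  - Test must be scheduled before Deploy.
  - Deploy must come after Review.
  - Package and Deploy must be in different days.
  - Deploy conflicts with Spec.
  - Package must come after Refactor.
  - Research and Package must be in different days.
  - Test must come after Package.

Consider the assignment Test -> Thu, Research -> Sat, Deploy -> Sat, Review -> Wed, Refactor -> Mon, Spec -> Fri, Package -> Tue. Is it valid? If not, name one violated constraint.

Valid

Test must be scheduled before Deploy — holds.
Deploy conflicts with Spec — holds.
Deploy conflicts with Refactor — holds.
Package must come after Refactor — holds.
Test must come after Package — holds.
Research and Package must be in different days — holds.
Deploy must come after Review — holds.
At most 2 tasks may share a day — holds.
Package and Deploy must be in different days — holds.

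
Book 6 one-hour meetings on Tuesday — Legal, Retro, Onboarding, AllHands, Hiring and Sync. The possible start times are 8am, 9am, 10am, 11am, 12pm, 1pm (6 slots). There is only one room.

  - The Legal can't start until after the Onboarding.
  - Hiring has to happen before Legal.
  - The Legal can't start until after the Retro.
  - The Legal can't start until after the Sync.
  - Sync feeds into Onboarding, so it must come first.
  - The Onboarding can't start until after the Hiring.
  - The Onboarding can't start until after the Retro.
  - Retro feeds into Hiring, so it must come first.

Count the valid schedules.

18

Splitting on Legal: it can be 12pm (3), 1pm (15). Listing each branch's schedules as (Retro, Onboarding, AllHands, Hiring, Sync):
Legal=12pm: (8am,11am,1pm,9am,10am) (8am,11am,1pm,10am,9am) (9am,11am,1pm,10am,8am) — 3.
Legal=1pm: (8am,11am,12pm,9am,10am) (8am,11am,12pm,10am,9am) (8am,12pm,9am,10am,11am) (8am,12pm,9am,11am,10am) (8am,12pm,10am,9am,11am) (8am,12pm,10am,11am,9am) (8am,12pm,11am,9am,10am) (8am,12pm,11am,10am,9am) (9am,11am,12pm,10am,8am) (9am,12pm,8am,10am,11am) (9am,12pm,8am,11am,10am) (9am,12pm,10am,11am,8am) (9am,12pm,11am,10am,8am) (10am,12pm,8am,11am,9am) (10am,12pm,9am,11am,8am) — 15.
Summing: 3 + 15 = 18.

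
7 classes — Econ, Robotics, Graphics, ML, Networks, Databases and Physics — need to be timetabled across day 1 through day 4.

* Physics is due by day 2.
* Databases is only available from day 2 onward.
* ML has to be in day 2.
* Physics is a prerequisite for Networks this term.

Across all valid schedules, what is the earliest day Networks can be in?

day 2

Precedence pushes Networks to at least day 2.
Networks at day 2 is achievable: Graphics=day 1; ML=day 2; Physics=day 1; Robotics=day 1; Databases=day 2; Econ=day 1; Networks=day 2.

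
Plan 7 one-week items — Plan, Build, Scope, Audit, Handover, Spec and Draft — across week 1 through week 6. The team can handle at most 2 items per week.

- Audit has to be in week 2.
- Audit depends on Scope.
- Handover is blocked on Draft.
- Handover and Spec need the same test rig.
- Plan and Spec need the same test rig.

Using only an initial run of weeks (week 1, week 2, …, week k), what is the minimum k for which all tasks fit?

The precedence chain requires at least 2 distinct weeks.
With at most 2 per week and 7 tasks, at least 4 weeks are needed.
4 works (last occupied week: week 4): for example Scope=week 1, Audit=week 2, Plan=week 3, Handover=week 2, Draft=week 1, Build=week 3, Spec=week 4.

4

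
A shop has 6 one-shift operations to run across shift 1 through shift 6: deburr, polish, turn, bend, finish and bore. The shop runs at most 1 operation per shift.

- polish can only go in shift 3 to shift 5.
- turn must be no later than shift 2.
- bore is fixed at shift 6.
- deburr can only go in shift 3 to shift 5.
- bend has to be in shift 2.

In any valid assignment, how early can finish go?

finish at shift 3 is achievable: polish=shift 5, turn=shift 1, bore=shift 6, bend=shift 2, deburr=shift 4, finish=shift 3.
Nothing earlier works — the capacity limit rule out every shift before shift 3.

shift 3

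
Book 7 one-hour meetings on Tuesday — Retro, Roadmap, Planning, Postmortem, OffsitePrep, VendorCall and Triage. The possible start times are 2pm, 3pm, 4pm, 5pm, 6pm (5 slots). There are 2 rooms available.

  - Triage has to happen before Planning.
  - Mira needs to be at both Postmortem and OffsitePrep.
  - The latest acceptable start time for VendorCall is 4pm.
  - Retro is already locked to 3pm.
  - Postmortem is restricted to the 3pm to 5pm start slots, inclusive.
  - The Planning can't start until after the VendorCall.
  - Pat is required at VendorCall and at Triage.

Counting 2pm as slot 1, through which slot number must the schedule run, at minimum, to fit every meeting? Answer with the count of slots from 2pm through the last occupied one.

4

The precedence chain requires at least 2 distinct slots.
With at most 2 per slot and 7 meetings, at least 4 slots are needed.
4 works (last occupied slot: 5pm): for example Postmortem=3pm, Retro=3pm, Roadmap=2pm, VendorCall=2pm, Planning=5pm, Triage=4pm, OffsitePrep=4pm.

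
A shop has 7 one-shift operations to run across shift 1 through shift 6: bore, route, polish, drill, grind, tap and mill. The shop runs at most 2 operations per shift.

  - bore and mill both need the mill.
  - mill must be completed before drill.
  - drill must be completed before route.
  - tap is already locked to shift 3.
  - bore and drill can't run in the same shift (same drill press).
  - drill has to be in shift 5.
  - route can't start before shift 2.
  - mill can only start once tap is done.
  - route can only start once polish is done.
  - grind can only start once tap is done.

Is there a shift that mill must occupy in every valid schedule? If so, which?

tap is fixed at shift 3 and must come before mill, so mill is at least shift 4.
drill is fixed at shift 5 and must come after mill, so mill is at most shift 4.
So mill must be shift 4.

shift 4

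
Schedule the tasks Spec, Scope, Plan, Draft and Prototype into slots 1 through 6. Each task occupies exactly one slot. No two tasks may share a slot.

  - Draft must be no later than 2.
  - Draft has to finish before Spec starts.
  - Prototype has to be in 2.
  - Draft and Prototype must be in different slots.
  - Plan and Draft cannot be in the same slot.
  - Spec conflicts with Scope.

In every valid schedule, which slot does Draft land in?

Draft's window is 1–2.
Prototype is fixed at 2, and Draft can't share a slot with Prototype.
So Draft must be 1.

1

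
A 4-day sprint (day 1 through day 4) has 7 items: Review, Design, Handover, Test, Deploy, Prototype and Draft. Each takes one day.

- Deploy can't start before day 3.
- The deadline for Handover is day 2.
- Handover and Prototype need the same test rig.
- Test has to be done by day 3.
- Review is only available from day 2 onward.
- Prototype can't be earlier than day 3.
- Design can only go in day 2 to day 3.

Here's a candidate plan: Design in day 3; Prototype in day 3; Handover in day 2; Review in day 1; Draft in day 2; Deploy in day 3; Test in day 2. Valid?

Invalid. Review is only available from day 2 onward.

Review is only available from day 2 onward — violated.
Deploy can't start before day 3 — holds.
Test has to be done by day 3 — holds.
The deadline for Handover is day 2 — holds.
Prototype can't be earlier than day 3 — holds.
Handover and Prototype need the same test rig — holds.
Design can only go in day 2 to day 3 — holds.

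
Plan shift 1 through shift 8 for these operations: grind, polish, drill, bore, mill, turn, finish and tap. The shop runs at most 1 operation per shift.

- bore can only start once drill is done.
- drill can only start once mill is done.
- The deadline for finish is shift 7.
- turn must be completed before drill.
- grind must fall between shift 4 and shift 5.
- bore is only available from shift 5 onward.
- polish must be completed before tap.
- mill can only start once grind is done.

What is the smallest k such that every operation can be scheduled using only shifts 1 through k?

8

The precedence chain requires at least 4 distinct shifts.
With at most 1 per shift and 8 operations, at least 8 shifts are needed.
Propagating the time windows through the other constraints, bore can't land before shift 7, so the schedule must run through at least shift 7.
8 works (last occupied shift: shift 8): for example tap -> shift 8, bore -> shift 7, polish -> shift 2, drill -> shift 6, mill -> shift 5, finish -> shift 1, turn -> shift 3, grind -> shift 4.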